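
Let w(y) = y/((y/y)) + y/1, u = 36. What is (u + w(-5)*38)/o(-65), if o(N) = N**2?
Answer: -344/4225 ≈ -0.081420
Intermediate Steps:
w(y) = 2*y (w(y) = y/1 + y*1 = y*1 + y = y + y = 2*y)
(u + w(-5)*38)/o(-65) = (36 + (2*(-5))*38)/((-65)**2) = (36 - 10*38)/4225 = (36 - 380)*(1/4225) = -344*1/4225 = -344/4225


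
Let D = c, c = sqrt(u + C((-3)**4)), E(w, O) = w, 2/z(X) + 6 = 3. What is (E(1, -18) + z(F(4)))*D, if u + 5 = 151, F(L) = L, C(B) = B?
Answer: sqrt(227)/3 ≈ 5.0222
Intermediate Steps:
u = 146 (u = -5 + 151 = 146)
z(X) = -2/3 (z(X) = 2/(-6 + 3) = 2/(-3) = 2*(-1/3) = -2/3)
c = sqrt(227) (c = sqrt(146 + (-3)**4) = sqrt(146 + 81) = sqrt(227) ≈ 15.067)
D = sqrt(227) ≈ 15.067
(E(1, -18) + z(F(4)))*D = (1 - 2/3)*sqrt(227) = sqrt(227)/3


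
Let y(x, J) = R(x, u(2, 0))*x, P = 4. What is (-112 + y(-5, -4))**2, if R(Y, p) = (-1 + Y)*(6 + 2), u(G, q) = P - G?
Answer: 16384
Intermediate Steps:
u(G, q) = 4 - G
R(Y, p) = -8 + 8*Y (R(Y, p) = (-1 + Y)*8 = -8 + 8*Y)
y(x, J) = x*(-8 + 8*x) (y(x, J) = (-8 + 8*x)*x = x*(-8 + 8*x))
(-112 + y(-5, -4))**2 = (-112 + 8*(-5)*(-1 - 5))**2 = (-112 + 8*(-5)*(-6))**2 = (-112 + 240)**2 = 128**2 = 16384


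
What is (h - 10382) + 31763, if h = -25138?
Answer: -3757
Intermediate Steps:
(h - 10382) + 31763 = (-25138 - 10382) + 31763 = -35520 + 31763 = -3757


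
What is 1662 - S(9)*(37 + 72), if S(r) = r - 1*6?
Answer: 1335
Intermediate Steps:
S(r) = -6 + r (S(r) = r - 6 = -6 + r)
1662 - S(9)*(37 + 72) = 1662 - (-6 + 9)*(37 + 72) = 1662 - 3*109 = 1662 - 1*327 = 1662 - 327 = 1335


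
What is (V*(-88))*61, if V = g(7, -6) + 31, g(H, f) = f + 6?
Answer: -166408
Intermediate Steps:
g(H, f) = 6 + f
V = 31 (V = (6 - 6) + 31 = 0 + 31 = 31)
(V*(-88))*61 = (31*(-88))*61 = -2728*61 = -166408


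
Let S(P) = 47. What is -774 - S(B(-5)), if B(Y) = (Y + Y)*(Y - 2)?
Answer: -821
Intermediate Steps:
B(Y) = 2*Y*(-2 + Y) (B(Y) = (2*Y)*(-2 + Y) = 2*Y*(-2 + Y))
-774 - S(B(-5)) = -774 - 1*47 = -774 - 47 = -821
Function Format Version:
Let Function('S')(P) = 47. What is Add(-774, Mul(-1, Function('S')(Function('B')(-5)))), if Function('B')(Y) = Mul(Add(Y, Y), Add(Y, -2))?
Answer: -821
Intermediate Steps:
Function('B')(Y) = Mul(2, Y, Add(-2, Y)) (Function('B')(Y) = Mul(Mul(2, Y), Add(-2, Y)) = Mul(2, Y, Add(-2, Y)))
Add(-774, Mul(-1, Function('S')(Function('B')(-5)))) = Add(-774, Mul(-1, 47)) = Add(-774, -47) = -821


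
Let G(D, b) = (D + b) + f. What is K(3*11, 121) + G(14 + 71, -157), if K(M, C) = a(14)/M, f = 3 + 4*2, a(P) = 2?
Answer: -2011/33 ≈ -60.939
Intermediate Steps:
f = 11 (f = 3 + 8 = 11)
G(D, b) = 11 + D + b (G(D, b) = (D + b) + 11 = 11 + D + b)
K(M, C) = 2/M
K(3*11, 121) + G(14 + 71, -157) = 2/((3*11)) + (11 + (14 + 71) - 157) = 2/33 + (11 + 85 - 157) = 2*(1/33) - 61 = 2/33 - 61 = -2011/33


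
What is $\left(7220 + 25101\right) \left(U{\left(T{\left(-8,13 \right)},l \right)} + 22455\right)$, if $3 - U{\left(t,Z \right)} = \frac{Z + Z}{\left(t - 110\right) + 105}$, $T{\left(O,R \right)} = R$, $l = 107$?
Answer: $\frac{2900001725}{4} \approx 7.25 \cdot 10^{8}$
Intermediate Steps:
$U{\left(t,Z \right)} = 3 - \frac{2 Z}{-5 + t}$ ($U{\left(t,Z \right)} = 3 - \frac{Z + Z}{\left(t - 110\right) + 105} = 3 - \frac{2 Z}{\left(-110 + t\right) + 105} = 3 - \frac{2 Z}{-5 + t}$)
$\left(7220 + 25101\right) \left(U{\left(T{\left(-8,13 \right)},l \right)} + 22455\right) = \left(7220 + 25101\right) \left(\frac{-15 - 214 + 3 \cdot 13}{-5 + 13} + 22455\right) = 32321 \left(\frac{-15 - 214 + 39}{8} + 22455\right) = 32321 \left(\frac{1}{8} \left(-190\right) + 22455\right) = 32321 \left(- \frac{95}{4} + 22455\right) = 32321 \cdot \frac{89725}{4} = \frac{2900001725}{4}$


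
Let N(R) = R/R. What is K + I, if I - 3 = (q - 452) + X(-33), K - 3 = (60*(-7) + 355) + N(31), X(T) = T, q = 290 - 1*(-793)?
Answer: 540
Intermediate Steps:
q = 1083 (q = 290 + 793 = 1083)
N(R) = 1
K = -61 (K = 3 + ((60*(-7) + 355) + 1) = 3 + ((-420 + 355) + 1) = 3 + (-65 + 1) = 3 - 64 = -61)
I = 601 (I = 3 + ((1083 - 452) - 33) = 3 + (631 - 33) = 3 + 598 = 601)
K + I = -61 + 601 = 540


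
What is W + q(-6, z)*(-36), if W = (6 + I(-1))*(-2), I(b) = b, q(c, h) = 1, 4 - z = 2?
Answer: -46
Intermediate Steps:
z = 2 (z = 4 - 1*2 = 4 - 2 = 2)
W = -10 (W = (6 - 1)*(-2) = 5*(-2) = -10)
W + q(-6, z)*(-36) = -10 + 1*(-36) = -10 - 36 = -46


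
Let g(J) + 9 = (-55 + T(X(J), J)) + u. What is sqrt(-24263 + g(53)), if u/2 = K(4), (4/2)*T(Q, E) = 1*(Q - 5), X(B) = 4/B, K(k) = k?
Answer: 5*I*sqrt(10931038)/106 ≈ 155.95*I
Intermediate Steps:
T(Q, E) = -5/2 + Q/2 (T(Q, E) = (1*(Q - 5))/2 = (1*(-5 + Q))/2 = (-5 + Q)/2 = -5/2 + Q/2)
u = 8 (u = 2*4 = 8)
g(J) = -117/2 + 2/J (g(J) = -9 + ((-55 + (-5/2 + (4/J)/2)) + 8) = -9 + ((-55 + (-5/2 + 2/J)) + 8) = -9 + ((-115/2 + 2/J) + 8) = -9 + (-99/2 + 2/J) = -117/2 + 2/J)
sqrt(-24263 + g(53)) = sqrt(-24263 + (-117/2 + 2/53)) = sqrt(-24263 - 6197/106) = sqrt(-2578075/106) = 5*I*sqrt(10931038)/106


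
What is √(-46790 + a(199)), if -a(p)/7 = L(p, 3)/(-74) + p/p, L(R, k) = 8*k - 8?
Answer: I*√64063021/37 ≈ 216.32*I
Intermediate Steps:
L(R, k) = -8 + 8*k
a(p) = -203/37 (a(p) = -7*((-8 + 8*3)/(-74) + p/p) = -7*((-8 + 24)*(-1/74) + 1) = -7*(16*(-1/74) + 1) = -7*(-8/37 + 1) = -7*29/37 = -203/37)
√(-46790 + a(199)) = √(-46790 - 203/37) = √(-1731433/37) = I*√64063021/37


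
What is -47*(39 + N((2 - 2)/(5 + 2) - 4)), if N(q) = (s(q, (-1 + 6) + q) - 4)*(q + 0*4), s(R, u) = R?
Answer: -3337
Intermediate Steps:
N(q) = q*(-4 + q) (N(q) = (q - 4)*(q + 0*4) = (-4 + q)*(q + 0) = (-4 + q)*q = q*(-4 + q))
-47*(39 + N((2 - 2)/(5 + 2) - 4)) = -47*(39 + ((2 - 2)/(5 + 2) - 4)*(-4 + ((2 - 2)/(5 + 2) - 4))) = -47*(39 + (0/7 - 4)*(-4 + (0/7 - 4))) = -47*(39 + (0*(⅐) - 4)*(-4 + (0*(⅐) - 4))) = -47*(39 + (0 - 4)*(-4 + (0 - 4))) = -47*(39 - 4*(-4 - 4)) = -47*(39 - 4*(-8)) = -47*(39 + 32) = -47*71 = -3337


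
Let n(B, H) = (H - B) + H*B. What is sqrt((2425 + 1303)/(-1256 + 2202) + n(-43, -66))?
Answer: 3*sqrt(70075423)/473 ≈ 53.094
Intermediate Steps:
n(B, H) = H - B + B*H (n(B, H) = (H - B) + B*H = H - B + B*H)
sqrt((2425 + 1303)/(-1256 + 2202) + n(-43, -66)) = sqrt((2425 + 1303)/(-1256 + 2202) + (-66 - 1*(-43) - 43*(-66))) = sqrt(3728/946 + (-66 + 43 + 2838)) = sqrt(3728*(1/946) + 2815) = sqrt(1864/473 + 2815) = sqrt(1333359/473) = 3*sqrt(70075423)/473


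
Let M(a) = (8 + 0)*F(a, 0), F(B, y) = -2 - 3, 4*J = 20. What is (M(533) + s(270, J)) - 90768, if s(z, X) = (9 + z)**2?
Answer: -12967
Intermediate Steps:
J = 5 (J = (1/4)*20 = 5)
F(B, y) = -5
M(a) = -40 (M(a) = (8 + 0)*(-5) = 8*(-5) = -40)
(M(533) + s(270, J)) - 90768 = (-40 + (9 + 270)**2) - 90768 = (-40 + 279**2) - 90768 = (-40 + 77841) - 90768 = 77801 - 90768 = -12967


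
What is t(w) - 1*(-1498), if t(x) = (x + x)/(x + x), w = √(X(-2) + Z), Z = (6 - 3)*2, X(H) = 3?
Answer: 1499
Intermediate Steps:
Z = 6 (Z = 3*2 = 6)
w = 3 (w = √(3 + 6) = √9 = 3)
t(x) = 1 (t(x) = (2*x)/((2*x)) = (2*x)*(1/(2*x)) = 1)
t(w) - 1*(-1498) = 1 - 1*(-1498) = 1 + 1498 = 1499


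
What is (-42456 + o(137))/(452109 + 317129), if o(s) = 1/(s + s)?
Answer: -11632943/210771212 ≈ -0.055192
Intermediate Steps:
o(s) = 1/(2*s)
(-42456 + o(137))/(452109 + 317129) = (-42456 + (½)/137)/(452109 + 317129) = (-42456 + (½)*(1/137))/769238 = (-42456 + 1/274)*(1/769238) = -11632943/274*1/769238 = -11632943/210771212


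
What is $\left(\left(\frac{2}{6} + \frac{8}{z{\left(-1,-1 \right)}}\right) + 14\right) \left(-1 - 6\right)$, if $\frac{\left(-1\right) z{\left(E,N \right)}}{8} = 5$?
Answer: $- \frac{1484}{15} \approx -98.933$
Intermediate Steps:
$z{\left(E,N \right)} = -40$ ($z{\left(E,N \right)} = \left(-8\right) 5 = -40$)
$\left(\left(\frac{2}{6} + \frac{8}{z{\left(-1,-1 \right)}}\right) + 14\right) \left(-1 - 6\right) = \left(\left(\frac{2}{6} + \frac{8}{-40}\right) + 14\right) \left(-1 - 6\right) = \left(\left(2 \cdot \frac{1}{6} + 8 \left(- \frac{1}{40}\right)\right) + 14\right) \left(-1 - 6\right) = \left(\left(\frac{1}{3} - \frac{1}{5}\right) + 14\right) \left(-7\right) = \left(\frac{2}{15} + 14\right) \left(-7\right) = \frac{212}{15} \left(-7\right) = - \frac{1484}{15}$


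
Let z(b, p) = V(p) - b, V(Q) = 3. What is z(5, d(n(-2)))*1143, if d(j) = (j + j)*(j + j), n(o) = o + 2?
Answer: -2286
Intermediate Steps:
n(o) = 2 + o
d(j) = 4*j**2 (d(j) = (2*j)*(2*j) = 4*j**2)
z(b, p) = 3 - b
z(5, d(n(-2)))*1143 = (3 - 1*5)*1143 = (3 - 5)*1143 = -2*1143 = -2286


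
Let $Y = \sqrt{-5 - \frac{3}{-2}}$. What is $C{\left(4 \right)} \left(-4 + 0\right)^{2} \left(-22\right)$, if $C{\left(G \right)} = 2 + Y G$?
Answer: $-704 - 704 i \sqrt{14} \approx -704.0 - 2634.1 i$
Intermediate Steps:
$Y = \frac{i \sqrt{14}}{2}$ ($Y = \sqrt{-5 - - \frac{3}{2}} = \sqrt{-5 + \frac{3}{2}} = \sqrt{- \frac{7}{2}} = \frac{i \sqrt{14}}{2} \approx 1.8708 i$)
$C{\left(G \right)} = 2 + \frac{i G \sqrt{14}}{2}$ ($C{\left(G \right)} = 2 + \frac{i \sqrt{14}}{2} G = 2 + \frac{i G \sqrt{14}}{2}$)
$C{\left(4 \right)} \left(-4 + 0\right)^{2} \left(-22\right) = \left(2 + \frac{1}{2} i 4 \sqrt{14}\right) \left(-4 + 0\right)^{2} \left(-22\right) = \left(2 + 2 i \sqrt{14}\right) \left(-4\right)^{2} \left(-22\right) = \left(2 + 2 i \sqrt{14}\right) 16 \left(-22\right) = \left(32 + 32 i \sqrt{14}\right) \left(-22\right) = -704 - 704 i \sqrt{14}$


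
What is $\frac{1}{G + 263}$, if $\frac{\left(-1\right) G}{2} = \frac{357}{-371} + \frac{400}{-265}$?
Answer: $\frac{53}{14201} \approx 0.0037321$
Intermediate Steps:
$G = \frac{262}{53}$ ($G = - 2 \left(\frac{357}{-371} + \frac{400}{-265}\right) = - 2 \left(357 \left(- \frac{1}{371}\right) + 400 \left(- \frac{1}{265}\right)\right) = - 2 \left(- \frac{51}{53} - \frac{80}{53}\right) = \left(-2\right) \left(- \frac{131}{53}\right) = \frac{262}{53} \approx 4.9434$)
$\frac{1}{G + 263} = \frac{1}{\frac{262}{53} + 263} = \frac{1}{\frac{14201}{53}} = \frac{53}{14201}$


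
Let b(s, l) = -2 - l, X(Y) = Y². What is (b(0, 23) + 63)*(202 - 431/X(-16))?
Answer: 974339/128 ≈ 7612.0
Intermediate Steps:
(b(0, 23) + 63)*(202 - 431/X(-16)) = ((-2 - 1*23) + 63)*(202 - 431/((-16)²)) = ((-2 - 23) + 63)*(202 - 431/256) = (-25 + 63)*(202 - 431*1/256) = 38*(202 - 431/256) = 38*(51281/256) = 974339/128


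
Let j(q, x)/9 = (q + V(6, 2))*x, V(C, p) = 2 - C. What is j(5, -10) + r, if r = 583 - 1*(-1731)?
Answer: 2224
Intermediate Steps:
j(q, x) = 9*x*(-4 + q) (j(q, x) = 9*((q + (2 - 1*6))*x) = 9*((q + (2 - 6))*x) = 9*((q - 4)*x) = 9*((-4 + q)*x) = 9*(x*(-4 + q)) = 9*x*(-4 + q))
r = 2314 (r = 583 + 1731 = 2314)
j(5, -10) + r = 9*(-10)*(-4 + 5) + 2314 = 9*(-10)*1 + 2314 = -90 + 2314 = 2224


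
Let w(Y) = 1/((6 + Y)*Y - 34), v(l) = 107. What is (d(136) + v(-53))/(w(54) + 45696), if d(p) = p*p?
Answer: 59641218/146501377 ≈ 0.40710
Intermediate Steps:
d(p) = p²
w(Y) = 1/(-34 + Y*(6 + Y)) (w(Y) = 1/(Y*(6 + Y) - 34) = 1/(-34 + Y*(6 + Y)))
(d(136) + v(-53))/(w(54) + 45696) = (136² + 107)/(1/(-34 + 54² + 6*54) + 45696) = (18496 + 107)/(1/(-34 + 2916 + 324) + 45696) = 18603/(1/3206 + 45696) = 18603/(146501377/3206) = 18603*(3206/146501377) = 59641218/146501377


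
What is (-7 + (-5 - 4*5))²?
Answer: 1024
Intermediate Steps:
(-7 + (-5 - 4*5))² = (-7 + (-5 - 20))² = (-7 - 25)² = (-32)² = 1024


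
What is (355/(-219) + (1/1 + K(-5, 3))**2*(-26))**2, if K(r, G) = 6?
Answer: 78042568321/47961 ≈ 1.6272e+6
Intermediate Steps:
(355/(-219) + (1/1 + K(-5, 3))**2*(-26))**2 = (355/(-219) + (1/1 + 6)**2*(-26))**2 = (355*(-1/219) + (1 + 6)**2*(-26))**2 = (-355/219 + 7**2*(-26))**2 = (-355/219 + 49*(-26))**2 = (-355/219 - 1274)**2 = (-279361/219)**2 = 78042568321/47961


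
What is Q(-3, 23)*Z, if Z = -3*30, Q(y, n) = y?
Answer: 270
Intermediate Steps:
Z = -90
Q(-3, 23)*Z = -3*(-90) = 270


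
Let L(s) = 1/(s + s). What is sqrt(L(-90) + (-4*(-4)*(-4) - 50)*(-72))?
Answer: sqrt(7387195)/30 ≈ 90.598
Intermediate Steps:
L(s) = 1/(2*s)
sqrt(L(-90) + (-4*(-4)*(-4) - 50)*(-72)) = sqrt((1/2)/(-90) + (-4*(-4)*(-4) - 50)*(-72)) = sqrt((1/2)*(-1/90) + (16*(-4) - 50)*(-72)) = sqrt(-1/180 + (-64 - 50)*(-72)) = sqrt(-1/180 - 114*(-72)) = sqrt(-1/180 + 8208) = sqrt(1477439/180) = sqrt(7387195)/30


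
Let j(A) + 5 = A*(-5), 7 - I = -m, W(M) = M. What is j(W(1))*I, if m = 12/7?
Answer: -610/7 ≈ -87.143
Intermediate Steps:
m = 12/7 (m = 12*(⅐) = 12/7 ≈ 1.7143)
I = 61/7 (I = 7 - (-1)*12/7 = 7 - 1*(-12/7) = 7 + 12/7 = 61/7 ≈ 8.7143)
j(A) = -5 - 5*A (j(A) = -5 + A*(-5) = -5 - 5*A)
j(W(1))*I = (-5 - 5*1)*(61/7) = (-5 - 5)*(61/7) = -10*61/7 = -610/7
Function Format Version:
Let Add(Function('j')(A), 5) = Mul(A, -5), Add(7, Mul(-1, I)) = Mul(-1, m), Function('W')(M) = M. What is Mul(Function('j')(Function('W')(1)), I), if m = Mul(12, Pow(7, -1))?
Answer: Rational(-610, 7) ≈ -87.143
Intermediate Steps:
m = Rational(12, 7) (m = Mul(12, Rational(1, 7)) = Rational(12, 7) ≈ 1.7143)
I = Rational(61, 7) (I = Add(7, Mul(-1, Mul(-1, Rational(12, 7)))) = Add(7, Mul(-1, Rational(-12, 7))) = Add(7, Rational(12, 7)) = Rational(61, 7) ≈ 8.7143)
Function('j')(A) = Add(-5, Mul(-5, A)) (Function('j')(A) = Add(-5, Mul(A, -5)) = Add(-5, Mul(-5, A)))
Mul(Function('j')(Function('W')(1)), I) = Mul(Add(-5, Mul(-5, 1)), Rational(61, 7)) = Mul(Add(-5, -5), Rational(61, 7)) = Mul(-10, Rational(61, 7)) = Rational(-610, 7)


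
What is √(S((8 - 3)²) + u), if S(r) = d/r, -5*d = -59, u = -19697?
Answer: I*√12310330/25 ≈ 140.34*I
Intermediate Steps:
d = 59/5 (d = -⅕*(-59) = 59/5 ≈ 11.800)
S(r) = 59/(5*r)
√(S((8 - 3)²) + u) = √(59/(5*((8 - 3)²)) - 19697) = √(59/(5*(5²)) - 19697) = √((59/5)/25 - 19697) = √((59/5)*(1/25) - 19697) = √(59/125 - 19697) = √(-2462066/125) = I*√12310330/25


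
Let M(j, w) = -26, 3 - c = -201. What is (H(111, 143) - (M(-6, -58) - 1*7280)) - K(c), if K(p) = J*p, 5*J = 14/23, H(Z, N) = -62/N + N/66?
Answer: 718603577/98670 ≈ 7282.9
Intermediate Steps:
c = 204 (c = 3 - 1*(-201) = 3 + 201 = 204)
H(Z, N) = -62/N + N/66 (H(Z, N) = -62/N + N*(1/66) = -62/N + N/66)
J = 14/115 (J = (14/23)/5 = (14*(1/23))/5 = (⅕)*(14/23) = 14/115 ≈ 0.12174)
K(p) = 14*p/115
(H(111, 143) - (M(-6, -58) - 1*7280)) - K(c) = ((-62/143 + (1/66)*143) - (-26 - 1*7280)) - 14*204/115 = ((-62*1/143 + 13/6) - (-26 - 7280)) - 1*2856/115 = ((-62/143 + 13/6) - 1*(-7306)) - 2856/115 = (1487/858 + 7306) - 2856/115 = 6270035/858 - 2856/115 = 718603577/98670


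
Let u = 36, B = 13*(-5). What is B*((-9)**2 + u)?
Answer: -7605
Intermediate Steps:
B = -65
B*((-9)**2 + u) = -65*((-9)**2 + 36) = -65*(81 + 36) = -65*117 = -7605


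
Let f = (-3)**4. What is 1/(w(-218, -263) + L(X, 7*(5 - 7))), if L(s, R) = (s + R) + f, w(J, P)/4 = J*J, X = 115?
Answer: 1/190278 ≈ 5.2555e-6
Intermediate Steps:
f = 81
w(J, P) = 4*J**2 (w(J, P) = 4*(J*J) = 4*J**2)
L(s, R) = 81 + R + s (L(s, R) = (s + R) + 81 = (R + s) + 81 = 81 + R + s)
1/(w(-218, -263) + L(X, 7*(5 - 7))) = 1/(4*(-218)**2 + (81 + 7*(5 - 7) + 115)) = 1/(4*47524 + (81 + 7*(-2) + 115)) = 1/(190096 + (81 - 14 + 115)) = 1/(190096 + 182) = 1/190278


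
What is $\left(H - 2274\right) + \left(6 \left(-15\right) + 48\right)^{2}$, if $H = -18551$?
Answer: $-19061$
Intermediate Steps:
$\left(H - 2274\right) + \left(6 \left(-15\right) + 48\right)^{2} = \left(-18551 - 2274\right) + \left(6 \left(-15\right) + 48\right)^{2} = \left(-18551 - 2274\right) + \left(-90 + 48\right)^{2} = -20825 + \left(-42\right)^{2} = -20825 + 1764 = -19061$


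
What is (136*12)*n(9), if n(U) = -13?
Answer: -21216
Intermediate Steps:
(136*12)*n(9) = (136*12)*(-13) = 1632*(-13) = -21216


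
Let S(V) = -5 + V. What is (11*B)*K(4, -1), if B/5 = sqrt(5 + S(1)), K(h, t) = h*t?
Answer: -220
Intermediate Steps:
B = 5 (B = 5*sqrt(5 + (-5 + 1)) = 5*sqrt(5 - 4) = 5*sqrt(1) = 5*1 = 5)
(11*B)*K(4, -1) = (11*5)*(4*(-1)) = 55*(-4) = -220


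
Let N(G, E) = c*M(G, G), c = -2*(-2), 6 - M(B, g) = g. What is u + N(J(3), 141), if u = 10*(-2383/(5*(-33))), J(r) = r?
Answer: 5162/33 ≈ 156.42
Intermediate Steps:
M(B, g) = 6 - g
c = 4
N(G, E) = 24 - 4*G (N(G, E) = 4*(6 - G) = 24 - 4*G)
u = 4766/33 (u = 10*(-2383/(-165)) = 10*(-2383*(-1/165)) = 10*(2383/165) = 4766/33 ≈ 144.42)
u + N(J(3), 141) = 4766/33 + (24 - 4*3) = 4766/33 + (24 - 12) = 4766/33 + 12 = 5162/33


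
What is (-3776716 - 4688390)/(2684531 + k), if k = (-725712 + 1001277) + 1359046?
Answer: -1410851/719857 ≈ -1.9599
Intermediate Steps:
k = 1634611 (k = 275565 + 1359046 = 1634611)
(-3776716 - 4688390)/(2684531 + k) = (-3776716 - 4688390)/(2684531 + 1634611) = -8465106/4319142 = -8465106*1/4319142 = -1410851/719857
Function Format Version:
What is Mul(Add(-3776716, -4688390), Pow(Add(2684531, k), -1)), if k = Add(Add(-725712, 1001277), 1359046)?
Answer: Rational(-1410851, 719857) ≈ -1.9599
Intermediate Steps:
k = 1634611 (k = Add(275565, 1359046) = 1634611)
Mul(Add(-3776716, -4688390), Pow(Add(2684531, k), -1)) = Mul(Add(-3776716, -4688390), Pow(Add(2684531, 1634611), -1)) = Mul(-8465106, Pow(4319142, -1)) = Mul(-8465106, Rational(1, 4319142)) = Rational(-1410851, 719857)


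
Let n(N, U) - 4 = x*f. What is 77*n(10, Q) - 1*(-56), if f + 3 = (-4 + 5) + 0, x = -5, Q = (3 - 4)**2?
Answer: 1134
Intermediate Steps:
Q = 1 (Q = (-1)**2 = 1)
f = -2 (f = -3 + ((-4 + 5) + 0) = -3 + (1 + 0) = -3 + 1 = -2)
n(N, U) = 14 (n(N, U) = 4 - 5*(-2) = 4 + 10 = 14)
77*n(10, Q) - 1*(-56) = 77*14 - 1*(-56) = 1078 + 56 = 1134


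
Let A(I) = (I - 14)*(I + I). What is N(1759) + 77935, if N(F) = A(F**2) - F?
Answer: 19146587911030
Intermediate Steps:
A(I) = 2*I*(-14 + I) (A(I) = (-14 + I)*(2*I) = 2*I*(-14 + I))
N(F) = -F + 2*F**2*(-14 + F**2) (N(F) = 2*F**2*(-14 + F**2) - F = -F + 2*F**2*(-14 + F**2))
N(1759) + 77935 = 1759*(-1 + 2*1759*(-14 + 1759**2)) + 77935 = 1759*(-1 + 2*1759*(-14 + 3094081)) + 77935 = 1759*(-1 + 2*1759*3094067) + 77935 = 1759*(-1 + 10884927706) + 77935 = 1759*10884927705 + 77935 = 19146587833095 + 77935 = 19146587911030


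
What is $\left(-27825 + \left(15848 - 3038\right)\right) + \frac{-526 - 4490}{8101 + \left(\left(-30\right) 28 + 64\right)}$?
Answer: $- \frac{109989891}{7325} \approx -15016.0$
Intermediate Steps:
$\left(-27825 + \left(15848 - 3038\right)\right) + \frac{-526 - 4490}{8101 + \left(\left(-30\right) 28 + 64\right)} = \left(-27825 + 12810\right) - \frac{5016}{8101 + \left(-840 + 64\right)} = -15015 - \frac{5016}{8101 - 776} = -15015 - \frac{5016}{7325} = - \frac{109989891}{7325}$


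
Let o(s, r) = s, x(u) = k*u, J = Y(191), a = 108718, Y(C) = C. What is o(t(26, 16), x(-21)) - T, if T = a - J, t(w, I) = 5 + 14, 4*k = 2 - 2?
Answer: -108508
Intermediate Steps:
k = 0 (k = (2 - 2)/4 = (¼)*0 = 0)
t(w, I) = 19
J = 191
x(u) = 0 (x(u) = 0*u = 0)
T = 108527 (T = 108718 - 1*191 = 108718 - 191 = 108527)
o(t(26, 16), x(-21)) - T = 19 - 1*108527 = 19 - 108527 = -108508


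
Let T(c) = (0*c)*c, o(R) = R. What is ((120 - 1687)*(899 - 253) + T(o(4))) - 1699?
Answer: -1013981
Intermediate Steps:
T(c) = 0 (T(c) = 0*c = 0)
((120 - 1687)*(899 - 253) + T(o(4))) - 1699 = ((120 - 1687)*(899 - 253) + 0) - 1699 = (-1567*646 + 0) - 1699 = (-1012282 + 0) - 1699 = -1012282 - 1699 = -1013981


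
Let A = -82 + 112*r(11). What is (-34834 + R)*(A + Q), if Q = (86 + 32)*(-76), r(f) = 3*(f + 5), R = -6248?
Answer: 150935268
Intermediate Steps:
r(f) = 15 + 3*f (r(f) = 3*(5 + f) = 15 + 3*f)
A = 5294 (A = -82 + 112*(15 + 3*11) = -82 + 112*(15 + 33) = -82 + 112*48 = -82 + 5376 = 5294)
Q = -8968 (Q = 118*(-76) = -8968)
(-34834 + R)*(A + Q) = (-34834 - 6248)*(5294 - 8968) = -41082*(-3674) = 150935268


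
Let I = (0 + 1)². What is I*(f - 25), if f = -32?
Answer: -57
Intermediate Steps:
I = 1 (I = 1² = 1)
I*(f - 25) = 1*(-32 - 25) = 1*(-57) = -57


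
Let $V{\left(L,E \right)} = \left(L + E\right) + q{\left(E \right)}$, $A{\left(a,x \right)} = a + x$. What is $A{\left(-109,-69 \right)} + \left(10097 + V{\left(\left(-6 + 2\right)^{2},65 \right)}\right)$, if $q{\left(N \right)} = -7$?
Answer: $9993$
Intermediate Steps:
$V{\left(L,E \right)} = -7 + E + L$ ($V{\left(L,E \right)} = \left(L + E\right) - 7 = \left(E + L\right) - 7 = -7 + E + L$)
$A{\left(-109,-69 \right)} + \left(10097 + V{\left(\left(-6 + 2\right)^{2},65 \right)}\right) = \left(-109 - 69\right) + \left(10097 + \left(-7 + 65 + \left(-6 + 2\right)^{2}\right)\right) = -178 + \left(10097 + \left(-7 + 65 + \left(-4\right)^{2}\right)\right) = -178 + \left(10097 + \left(-7 + 65 + 16\right)\right) = -178 + \left(10097 + 74\right) = -178 + 10171 = 9993$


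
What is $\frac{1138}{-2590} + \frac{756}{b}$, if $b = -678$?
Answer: $- \frac{227467}{146335} \approx -1.5544$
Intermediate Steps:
$\frac{1138}{-2590} + \frac{756}{b} = \frac{1138}{-2590} + \frac{756}{-678} = 1138 \left(- \frac{1}{2590}\right) + 756 \left(- \frac{1}{678}\right) = - \frac{569}{1295} - \frac{126}{113} = - \frac{227467}{146335}$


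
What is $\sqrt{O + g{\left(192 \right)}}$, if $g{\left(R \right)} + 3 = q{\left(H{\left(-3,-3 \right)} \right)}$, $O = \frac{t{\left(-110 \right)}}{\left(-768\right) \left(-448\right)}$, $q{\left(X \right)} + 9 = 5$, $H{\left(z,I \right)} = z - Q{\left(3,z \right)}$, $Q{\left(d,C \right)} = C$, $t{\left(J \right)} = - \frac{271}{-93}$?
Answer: $\frac{i \sqrt{48604830281}}{83328} \approx 2.6457 i$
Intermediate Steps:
$t{\left(J \right)} = \frac{271}{93}$ ($t{\left(J \right)} = \left(-271\right) \left(- \frac{1}{93}\right) = \frac{271}{93}$)
$H{\left(z,I \right)} = 0$ ($H{\left(z,I \right)} = z - z = 0$)
$q{\left(X \right)} = -4$ ($q{\left(X \right)} = -9 + 5 = -4$)
$O = \frac{271}{31997952}$ ($O = \frac{271}{93 \left(\left(-768\right) \left(-448\right)\right)} = \frac{271}{93 \cdot 344064} = \frac{271}{93} \cdot \frac{1}{344064} = \frac{271}{31997952} \approx 8.4693 \cdot 10^{-6}$)
$g{\left(R \right)} = -7$ ($g{\left(R \right)} = -3 - 4 = -7$)
$\sqrt{O + g{\left(192 \right)}} = \sqrt{\frac{271}{31997952} - 7} = \sqrt{- \frac{223985393}{31997952}} = \frac{i \sqrt{48604830281}}{83328}$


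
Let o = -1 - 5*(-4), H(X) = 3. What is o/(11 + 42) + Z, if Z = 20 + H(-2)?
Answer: 1238/53 ≈ 23.358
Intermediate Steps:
Z = 23 (Z = 20 + 3 = 23)
o = 19 (o = -1 + 20 = 19)
o/(11 + 42) + Z = 19/(11 + 42) + 23 = 19/53 + 23 = 1238/53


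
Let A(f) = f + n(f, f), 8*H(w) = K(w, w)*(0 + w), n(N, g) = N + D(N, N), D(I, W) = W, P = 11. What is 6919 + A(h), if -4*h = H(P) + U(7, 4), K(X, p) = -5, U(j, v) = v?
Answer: 221477/32 ≈ 6921.2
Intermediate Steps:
n(N, g) = 2*N (n(N, g) = N + N = 2*N)
H(w) = -5*w/8 (H(w) = (-5*(0 + w))/8 = (-5*w)/8 = -5*w/8)
h = 23/32 (h = -(-5/8*11 + 4)/4 = -(-55/8 + 4)/4 = -1/4*(-23/8) = 23/32 ≈ 0.71875)
A(f) = 3*f (A(f) = f + 2*f = 3*f)
6919 + A(h) = 6919 + 3*(23/32) = 6919 + 69/32 = 221477/32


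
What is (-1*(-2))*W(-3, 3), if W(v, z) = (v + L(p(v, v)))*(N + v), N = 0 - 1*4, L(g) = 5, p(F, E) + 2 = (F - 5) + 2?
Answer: -28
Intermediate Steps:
p(F, E) = -5 + F (p(F, E) = -2 + ((F - 5) + 2) = -2 + ((-5 + F) + 2) = -2 + (-3 + F) = -5 + F)
N = -4 (N = 0 - 4 = -4)
W(v, z) = (-4 + v)*(5 + v) (W(v, z) = (v + 5)*(-4 + v) = (5 + v)*(-4 + v) = (-4 + v)*(5 + v))
(-1*(-2))*W(-3, 3) = (-1*(-2))*(-20 - 3 + (-3)²) = 2*(-20 - 3 + 9) = 2*(-14) = -28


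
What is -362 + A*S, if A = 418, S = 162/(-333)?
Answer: -20918/37 ≈ -565.35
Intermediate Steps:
S = -18/37 (S = 162*(-1/333) = -18/37 ≈ -0.48649)
-362 + A*S = -362 + 418*(-18/37) = -362 - 7524/37 = -20918/37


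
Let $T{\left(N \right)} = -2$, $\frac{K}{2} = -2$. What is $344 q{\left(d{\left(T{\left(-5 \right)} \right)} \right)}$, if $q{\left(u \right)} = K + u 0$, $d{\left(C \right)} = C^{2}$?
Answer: $-1376$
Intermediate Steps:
$K = -4$ ($K = 2 \left(-2\right) = -4$)
$q{\left(u \right)} = -4$ ($q{\left(u \right)} = -4 + u 0 = -4 + 0 = -4$)
$344 q{\left(d{\left(T{\left(-5 \right)} \right)} \right)} = 344 \left(-4\right) = -1376$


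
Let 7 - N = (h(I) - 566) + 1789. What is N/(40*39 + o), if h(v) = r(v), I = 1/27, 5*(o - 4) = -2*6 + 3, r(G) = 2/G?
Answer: -6350/7811 ≈ -0.81296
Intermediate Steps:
o = 11/5 (o = 4 + (-2*6 + 3)/5 = 4 + (-12 + 3)/5 = 4 + (1/5)*(-9) = 4 - 9/5 = 11/5 ≈ 2.2000)
I = 1/27 ≈ 0.037037
h(v) = 2/v
N = -1270 (N = 7 - ((2/(1/27) - 566) + 1789) = 7 - ((2*27 - 566) + 1789) = 7 - ((54 - 566) + 1789) = 7 - (-512 + 1789) = 7 - 1*1277 = 7 - 1277 = -1270)
N/(40*39 + o) = -1270/(40*39 + 11/5) = -1270/(1560 + 11/5) = -1270/7811/5 = -1270*5/7811 = -6350/7811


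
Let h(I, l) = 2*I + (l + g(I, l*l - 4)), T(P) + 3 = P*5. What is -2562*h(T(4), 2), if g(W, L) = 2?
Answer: -97356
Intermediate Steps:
T(P) = -3 + 5*P (T(P) = -3 + P*5 = -3 + 5*P)
h(I, l) = 2 + l + 2*I (h(I, l) = 2*I + (l + 2) = 2*I + (2 + l) = 2 + l + 2*I)
-2562*h(T(4), 2) = -2562*(2 + 2 + 2*(-3 + 5*4)) = -2562*(2 + 2 + 2*(-3 + 20)) = -2562*(2 + 2 + 2*17) = -2562*(2 + 2 + 34) = -2562*38 = -97356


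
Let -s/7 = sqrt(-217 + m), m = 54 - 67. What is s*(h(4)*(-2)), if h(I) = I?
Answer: 56*I*sqrt(230) ≈ 849.28*I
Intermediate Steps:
m = -13
s = -7*I*sqrt(230) (s = -7*sqrt(-217 - 13) = -7*I*sqrt(230) ≈ -106.16*I)
s*(h(4)*(-2)) = (-7*I*sqrt(230))*(4*(-2)) = -7*I*sqrt(230)*(-8) = 56*I*sqrt(230)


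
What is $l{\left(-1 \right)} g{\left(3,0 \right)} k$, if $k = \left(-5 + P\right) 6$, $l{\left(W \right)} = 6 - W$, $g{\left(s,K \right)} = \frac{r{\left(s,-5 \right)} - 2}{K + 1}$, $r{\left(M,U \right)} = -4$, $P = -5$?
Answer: $2520$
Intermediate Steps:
$g{\left(s,K \right)} = - \frac{6}{1 + K}$ ($g{\left(s,K \right)} = \frac{-4 - 2}{K + 1} = - \frac{6}{1 + K}$)
$k = -60$ ($k = \left(-5 - 5\right) 6 = \left(-10\right) 6 = -60$)
$l{\left(-1 \right)} g{\left(3,0 \right)} k = \left(6 - -1\right) \left(- \frac{6}{1 + 0}\right) \left(-60\right) = \left(6 + 1\right) \left(- \frac{6}{1}\right) \left(-60\right) = 7 \left(\left(-6\right) 1\right) \left(-60\right) = 7 \left(-6\right) \left(-60\right) = \left(-42\right) \left(-60\right) = 2520$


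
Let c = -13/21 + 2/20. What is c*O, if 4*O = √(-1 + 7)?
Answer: -109*√6/840 ≈ -0.31785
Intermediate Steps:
c = -109/210 (c = -13*1/21 + 2*(1/20) = -13/21 + ⅒ = -109/210 ≈ -0.51905)
O = √6/4 (O = √(-1 + 7)/4 = √6/4 ≈ 0.61237)
c*O = -109*√6/840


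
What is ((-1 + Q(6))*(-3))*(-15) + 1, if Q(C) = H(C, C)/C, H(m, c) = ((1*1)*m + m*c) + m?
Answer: 316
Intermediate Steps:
H(m, c) = 2*m + c*m (H(m, c) = (1*m + c*m) + m = (m + c*m) + m = 2*m + c*m)
Q(C) = 2 + C (Q(C) = (C*(2 + C))/C = 2 + C)
((-1 + Q(6))*(-3))*(-15) + 1 = ((-1 + (2 + 6))*(-3))*(-15) + 1 = ((-1 + 8)*(-3))*(-15) + 1 = (7*(-3))*(-15) + 1 = -21*(-15) + 1 = 315 + 1 = 316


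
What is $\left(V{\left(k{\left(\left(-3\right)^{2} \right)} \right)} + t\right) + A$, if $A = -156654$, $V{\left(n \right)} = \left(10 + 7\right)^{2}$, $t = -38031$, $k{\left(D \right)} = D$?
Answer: $-194396$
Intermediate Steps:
$V{\left(n \right)} = 289$ ($V{\left(n \right)} = 17^{2} = 289$)
$\left(V{\left(k{\left(\left(-3\right)^{2} \right)} \right)} + t\right) + A = \left(289 - 38031\right) - 156654 = -37742 - 156654 = -194396$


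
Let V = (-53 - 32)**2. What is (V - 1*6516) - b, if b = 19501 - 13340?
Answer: -5452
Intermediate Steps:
b = 6161
V = 7225 (V = (-85)**2 = 7225)
(V - 1*6516) - b = (7225 - 1*6516) - 1*6161 = (7225 - 6516) - 6161 = 709 - 6161 = -5452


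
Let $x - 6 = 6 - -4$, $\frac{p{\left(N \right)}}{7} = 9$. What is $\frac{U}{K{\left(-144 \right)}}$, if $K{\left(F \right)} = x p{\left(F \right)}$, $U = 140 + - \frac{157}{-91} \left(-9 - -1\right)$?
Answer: $\frac{319}{2548} \approx 0.1252$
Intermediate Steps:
$p{\left(N \right)} = 63$ ($p{\left(N \right)} = 7 \cdot 9 = 63$)
$x = 16$ ($x = 6 + \left(6 - -4\right) = 6 + \left(6 + 4\right) = 6 + 10 = 16$)
$U = \frac{11484}{91}$ ($U = 140 + \left(-157\right) \left(- \frac{1}{91}\right) \left(-9 + 1\right) = 140 + \frac{157}{91} \left(-8\right) = 140 - \frac{1256}{91} = \frac{11484}{91} \approx 126.2$)
$K{\left(F \right)} = 1008$ ($K{\left(F \right)} = 16 \cdot 63 = 1008$)
$\frac{U}{K{\left(-144 \right)}} = \frac{11484}{91 \cdot 1008} = \frac{11484}{91} \cdot \frac{1}{1008} = \frac{319}{2548}$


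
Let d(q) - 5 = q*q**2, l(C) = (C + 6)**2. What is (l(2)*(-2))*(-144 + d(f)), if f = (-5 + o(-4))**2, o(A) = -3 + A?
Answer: -382188160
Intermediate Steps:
l(C) = (6 + C)**2
f = 144 (f = (-5 + (-3 - 4))**2 = (-5 - 7)**2 = (-12)**2 = 144)
d(q) = 5 + q**3 (d(q) = 5 + q*q**2 = 5 + q**3)
(l(2)*(-2))*(-144 + d(f)) = ((6 + 2)**2*(-2))*(-144 + (5 + 144**3)) = (8**2*(-2))*(-144 + (5 + 2985984)) = (64*(-2))*(-144 + 2985989) = -128*2985845 = -382188160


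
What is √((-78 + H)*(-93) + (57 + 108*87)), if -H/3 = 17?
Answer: 5*√858 ≈ 146.46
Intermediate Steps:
H = -51 (H = -3*17 = -51)
√((-78 + H)*(-93) + (57 + 108*87)) = √((-78 - 51)*(-93) + (57 + 108*87)) = √(-129*(-93) + (57 + 9396)) = √(11997 + 9453) = √21450 = 5*√858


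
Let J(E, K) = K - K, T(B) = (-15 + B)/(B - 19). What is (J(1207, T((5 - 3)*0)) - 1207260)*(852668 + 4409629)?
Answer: -6352960676220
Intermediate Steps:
T(B) = (-15 + B)/(-19 + B)
J(E, K) = 0
(J(1207, T((5 - 3)*0)) - 1207260)*(852668 + 4409629) = (0 - 1207260)*(852668 + 4409629) = -1207260*5262297 = -6352960676220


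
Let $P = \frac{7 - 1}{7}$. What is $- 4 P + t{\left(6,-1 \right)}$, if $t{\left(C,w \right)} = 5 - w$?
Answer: $\frac{18}{7} \approx 2.5714$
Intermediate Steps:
$P = \frac{6}{7}$ ($P = \left(7 - 1\right) \frac{1}{7} = 6 \cdot \frac{1}{7} = \frac{6}{7} \approx 0.85714$)
$- 4 P + t{\left(6,-1 \right)} = \left(-4\right) \frac{6}{7} + \left(5 - -1\right) = - \frac{24}{7} + \left(5 + 1\right) = - \frac{24}{7} + 6 = \frac{18}{7}$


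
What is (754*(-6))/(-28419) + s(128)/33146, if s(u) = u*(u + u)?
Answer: 180197716/156996029 ≈ 1.1478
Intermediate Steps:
s(u) = 2*u**2 (s(u) = u*(2*u) = 2*u**2)
(754*(-6))/(-28419) + s(128)/33146 = (754*(-6))/(-28419) + (2*128**2)/33146 = -4524*(-1/28419) + (2*16384)*(1/33146) = 1508/9473 + 32768*(1/33146) = 1508/9473 + 16384/16573 = 180197716/156996029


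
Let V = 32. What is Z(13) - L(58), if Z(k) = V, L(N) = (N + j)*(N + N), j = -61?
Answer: 380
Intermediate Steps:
L(N) = 2*N*(-61 + N) (L(N) = (N - 61)*(N + N) = (-61 + N)*(2*N) = 2*N*(-61 + N))
Z(k) = 32
Z(13) - L(58) = 32 - 2*58*(-61 + 58) = 32 - 2*58*(-3) = 32 - 1*(-348) = 32 + 348 = 380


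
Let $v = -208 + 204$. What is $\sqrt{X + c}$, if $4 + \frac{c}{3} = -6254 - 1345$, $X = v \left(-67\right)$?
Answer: $i \sqrt{22541} \approx 150.14 i$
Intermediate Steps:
$v = -4$
$X = 268$ ($X = \left(-4\right) \left(-67\right) = 268$)
$c = -22809$ ($c = -12 + 3 \left(-6254 - 1345\right) = -12 + 3 \left(-7599\right) = -12 - 22797 = -22809$)
$\sqrt{X + c} = \sqrt{268 - 22809} = \sqrt{-22541} = i \sqrt{22541}$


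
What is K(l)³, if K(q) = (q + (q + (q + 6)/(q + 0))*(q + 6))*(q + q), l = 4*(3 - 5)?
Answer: -1728000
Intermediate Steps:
l = -8 (l = 4*(-2) = -8)
K(q) = 2*q*(q + (6 + q)*(q + (6 + q)/q)) (K(q) = (q + (q + (6 + q)/q)*(6 + q))*(2*q) = (q + (6 + q)*(q + (6 + q)/q))*(2*q) = 2*q*(q + (6 + q)*(q + (6 + q)/q)))
K(l)³ = (72 + 2*(-8)³ + 16*(-8)² + 24*(-8))³ = (72 + 2*(-512) + 16*64 - 192)³ = (72 - 1024 + 1024 - 192)³ = (-120)³ = -1728000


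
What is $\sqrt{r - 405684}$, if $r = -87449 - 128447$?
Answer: $2 i \sqrt{155395} \approx 788.4 i$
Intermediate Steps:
$r = -215896$ ($r = -87449 - 128447 = -215896$)
$\sqrt{r - 405684} = \sqrt{-215896 - 405684} = \sqrt{-621580} = 2 i \sqrt{155395}$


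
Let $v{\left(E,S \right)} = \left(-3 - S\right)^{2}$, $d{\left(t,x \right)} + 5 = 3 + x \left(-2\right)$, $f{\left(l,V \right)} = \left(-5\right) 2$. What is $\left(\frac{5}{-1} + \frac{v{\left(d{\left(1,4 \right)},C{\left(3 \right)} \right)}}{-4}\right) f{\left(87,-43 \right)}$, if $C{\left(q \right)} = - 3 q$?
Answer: $140$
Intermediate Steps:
$f{\left(l,V \right)} = -10$
$d{\left(t,x \right)} = -2 - 2 x$ ($d{\left(t,x \right)} = -5 + \left(3 + x \left(-2\right)\right) = -5 - \left(-3 + 2 x\right) = -2 - 2 x$)
$\left(\frac{5}{-1} + \frac{v{\left(d{\left(1,4 \right)},C{\left(3 \right)} \right)}}{-4}\right) f{\left(87,-43 \right)} = \left(\frac{5}{-1} + \frac{\left(3 - 9\right)^{2}}{-4}\right) \left(-10\right) = \left(5 \left(-1\right) + \left(3 - 9\right)^{2} \left(- \frac{1}{4}\right)\right) \left(-10\right) = \left(-5 + \left(-6\right)^{2} \left(- \frac{1}{4}\right)\right) \left(-10\right) = \left(-5 + 36 \left(- \frac{1}{4}\right)\right) \left(-10\right) = \left(-5 - 9\right) \left(-10\right) = \left(-14\right) \left(-10\right) = 140$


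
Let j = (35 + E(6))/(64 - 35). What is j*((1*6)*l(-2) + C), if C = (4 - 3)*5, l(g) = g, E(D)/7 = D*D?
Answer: -2009/29 ≈ -69.276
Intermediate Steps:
E(D) = 7*D² (E(D) = 7*(D*D) = 7*D²)
j = 287/29 (j = (35 + 7*6²)/(64 - 35) = (35 + 7*36)/29 = (35 + 252)*(1/29) = 287*(1/29) = 287/29 ≈ 9.8965)
C = 5 (C = 1*5 = 5)
j*((1*6)*l(-2) + C) = 287*((1*6)*(-2) + 5)/29 = 287*(6*(-2) + 5)/29 = 287*(-12 + 5)/29 = (287/29)*(-7) = -2009/29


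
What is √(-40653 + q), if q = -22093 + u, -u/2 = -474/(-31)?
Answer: 29*I*√71734/31 ≈ 250.55*I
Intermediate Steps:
u = -948/31 (u = -2*(-474)/(-31) = -(-2)*(-474)/31 = -2*474/31 = -948/31 ≈ -30.581)
q = -685831/31 (q = -22093 - 948/31 = -685831/31 ≈ -22124.)
√(-40653 + q) = √(-40653 - 685831/31) = √(-1946074/31) = 29*I*√71734/31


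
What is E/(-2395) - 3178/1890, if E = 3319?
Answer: -198346/64665 ≈ -3.0673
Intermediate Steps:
E/(-2395) - 3178/1890 = 3319/(-2395) - 3178/1890 = 3319*(-1/2395) - 3178*1/1890 = -3319/2395 - 227/135 = -198346/64665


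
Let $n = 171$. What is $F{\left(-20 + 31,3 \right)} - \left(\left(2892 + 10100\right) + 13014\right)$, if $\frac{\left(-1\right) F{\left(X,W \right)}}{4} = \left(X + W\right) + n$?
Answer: $-26746$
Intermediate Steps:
$F{\left(X,W \right)} = -684 - 4 W - 4 X$ ($F{\left(X,W \right)} = - 4 \left(\left(X + W\right) + 171\right) = - 4 \left(\left(W + X\right) + 171\right) = - 4 \left(171 + W + X\right) = -684 - 4 W - 4 X$)
$F{\left(-20 + 31,3 \right)} - \left(\left(2892 + 10100\right) + 13014\right) = \left(-684 - 12 - 4 \left(-20 + 31\right)\right) - \left(\left(2892 + 10100\right) + 13014\right) = \left(-684 - 12 - 44\right) - \left(12992 + 13014\right) = \left(-684 - 12 - 44\right) - 26006 = -740 - 26006 = -26746$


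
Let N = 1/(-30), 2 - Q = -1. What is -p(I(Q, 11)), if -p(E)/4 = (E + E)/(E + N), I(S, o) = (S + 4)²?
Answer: 11760/1469 ≈ 8.0054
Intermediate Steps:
Q = 3 (Q = 2 - 1*(-1) = 2 + 1 = 3)
N = -1/30 ≈ -0.033333
I(S, o) = (4 + S)²
p(E) = -8*E/(-1/30 + E) (p(E) = -4*(E + E)/(E - 1/30) = -4*2*E/(-1/30 + E) = -8*E/(-1/30 + E))
-p(I(Q, 11)) = -(-240)*(4 + 3)²/(-1 + 30*(4 + 3)²) = -(-240)*7²/(-1 + 30*7²) = -(-240)*49/(-1 + 30*49) = -(-240)*49/(-1 + 1470) = -(-240)*49/1469 = -1*(-11760/1469) = 11760/1469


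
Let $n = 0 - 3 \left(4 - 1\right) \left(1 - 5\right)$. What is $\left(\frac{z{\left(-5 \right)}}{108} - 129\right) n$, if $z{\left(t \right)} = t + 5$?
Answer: $-4644$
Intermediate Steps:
$z{\left(t \right)} = 5 + t$
$n = 36$ ($n = 0 - 3 \cdot 3 \left(-4\right) = 0 - -36 = 0 + 36 = 36$)
$\left(\frac{z{\left(-5 \right)}}{108} - 129\right) n = \left(\frac{5 - 5}{108} - 129\right) 36 = \left(0 \cdot \frac{1}{108} - 129\right) 36 = \left(0 - 129\right) 36 = \left(-129\right) 36 = -4644$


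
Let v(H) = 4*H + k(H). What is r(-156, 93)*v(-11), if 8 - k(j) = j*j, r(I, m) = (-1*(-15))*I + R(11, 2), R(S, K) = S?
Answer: 365653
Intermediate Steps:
r(I, m) = 11 + 15*I (r(I, m) = (-1*(-15))*I + 11 = 15*I + 11 = 11 + 15*I)
k(j) = 8 - j² (k(j) = 8 - j*j = 8 - j²)
v(H) = 8 - H² + 4*H (v(H) = 4*H + (8 - H²) = 8 - H² + 4*H)
r(-156, 93)*v(-11) = (11 + 15*(-156))*(8 - 1*(-11)² + 4*(-11)) = (11 - 2340)*(8 - 1*121 - 44) = -2329*(8 - 121 - 44) = -2329*(-157) = 365653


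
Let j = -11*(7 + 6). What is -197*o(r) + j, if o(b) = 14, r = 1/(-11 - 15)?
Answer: -2901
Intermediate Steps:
r = -1/26 (r = 1/(-26) = -1/26 ≈ -0.038462)
j = -143 (j = -11*13 = -143)
-197*o(r) + j = -197*14 - 143 = -2758 - 143 = -2901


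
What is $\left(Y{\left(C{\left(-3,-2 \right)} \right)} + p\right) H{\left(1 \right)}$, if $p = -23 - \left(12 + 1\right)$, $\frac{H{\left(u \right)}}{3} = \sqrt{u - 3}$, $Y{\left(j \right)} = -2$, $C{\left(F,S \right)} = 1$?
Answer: $- 114 i \sqrt{2} \approx - 161.22 i$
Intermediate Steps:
$H{\left(u \right)} = 3 \sqrt{-3 + u}$ ($H{\left(u \right)} = 3 \sqrt{u - 3} = 3 \sqrt{-3 + u}$)
$p = -36$ ($p = -23 - 13 = -36$)
$\left(Y{\left(C{\left(-3,-2 \right)} \right)} + p\right) H{\left(1 \right)} = \left(-2 - 36\right) 3 \sqrt{-3 + 1} = - 38 \cdot 3 \sqrt{-2} = - 38 \cdot 3 i \sqrt{2} = - 114 i \sqrt{2}$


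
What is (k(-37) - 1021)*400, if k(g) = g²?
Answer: 139200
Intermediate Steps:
(k(-37) - 1021)*400 = ((-37)² - 1021)*400 = (1369 - 1021)*400 = 348*400 = 139200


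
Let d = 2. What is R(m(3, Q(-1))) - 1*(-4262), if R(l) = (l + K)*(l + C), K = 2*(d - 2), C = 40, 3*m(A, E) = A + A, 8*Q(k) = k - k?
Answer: 4346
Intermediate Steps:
Q(k) = 0 (Q(k) = (k - k)/8 = (⅛)*0 = 0)
m(A, E) = 2*A/3 (m(A, E) = (A + A)/3 = (2*A)/3 = 2*A/3)
K = 0 (K = 2*(2 - 2) = 2*0 = 0)
R(l) = l*(40 + l) (R(l) = (l + 0)*(l + 40) = l*(40 + l))
R(m(3, Q(-1))) - 1*(-4262) = ((⅔)*3)*(40 + (⅔)*3) - 1*(-4262) = 2*(40 + 2) + 4262 = 2*42 + 4262 = 84 + 4262 = 4346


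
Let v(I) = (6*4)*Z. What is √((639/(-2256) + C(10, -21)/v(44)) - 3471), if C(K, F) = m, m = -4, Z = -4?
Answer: I*√1104188061/564 ≈ 58.917*I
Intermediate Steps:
v(I) = -96 (v(I) = (6*4)*(-4) = 24*(-4) = -96)
C(K, F) = -4
√((639/(-2256) + C(10, -21)/v(44)) - 3471) = √((639/(-2256) - 4/(-96)) - 3471) = √((639*(-1/2256) - 4*(-1/96)) - 3471) = √((-213/752 + 1/24) - 3471) = √(-545/2256 - 3471) = √(-7831121/2256) = I*√1104188061/564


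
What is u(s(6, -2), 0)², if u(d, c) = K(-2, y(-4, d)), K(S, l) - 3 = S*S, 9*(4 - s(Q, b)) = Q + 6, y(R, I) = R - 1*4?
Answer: 49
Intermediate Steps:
y(R, I) = -4 + R (y(R, I) = R - 4 = -4 + R)
s(Q, b) = 10/3 - Q/9 (s(Q, b) = 4 - (Q + 6)/9 = 4 - (6 + Q)/9 = 4 + (-⅔ - Q/9) = 10/3 - Q/9)
K(S, l) = 3 + S² (K(S, l) = 3 + S*S = 3 + S²)
u(d, c) = 7 (u(d, c) = 3 + (-2)² = 3 + 4 = 7)
u(s(6, -2), 0)² = 7² = 49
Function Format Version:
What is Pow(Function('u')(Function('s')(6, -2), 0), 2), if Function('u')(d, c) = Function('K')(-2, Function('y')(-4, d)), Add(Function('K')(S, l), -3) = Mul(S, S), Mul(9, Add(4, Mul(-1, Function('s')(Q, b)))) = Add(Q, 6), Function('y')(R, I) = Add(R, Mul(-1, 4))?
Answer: 49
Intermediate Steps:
Function('y')(R, I) = Add(-4, R) (Function('y')(R, I) = Add(R, -4) = Add(-4, R))
Function('s')(Q, b) = Add(Rational(10, 3), Mul(Rational(-1, 9), Q)) (Function('s')(Q, b) = Add(4, Mul(Rational(-1, 9), Add(Q, 6))) = Add(4, Mul(Rational(-1, 9), Add(6, Q))) = Add(4, Add(Rational(-2, 3), Mul(Rational(-1, 9), Q))) = Add(Rational(10, 3), Mul(Rational(-1, 9), Q)))
Function('K')(S, l) = Add(3, Pow(S, 2)) (Function('K')(S, l) = Add(3, Mul(S, S)) = Add(3, Pow(S, 2)))
Function('u')(d, c) = 7 (Function('u')(d, c) = Add(3, Pow(-2, 2)) = Add(3, 4) = 7)
Pow(Function('u')(Function('s')(6, -2), 0), 2) = Pow(7, 2) = 49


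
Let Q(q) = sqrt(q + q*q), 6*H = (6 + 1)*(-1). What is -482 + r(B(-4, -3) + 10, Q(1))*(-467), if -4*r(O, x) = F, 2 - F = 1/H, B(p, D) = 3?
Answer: -1039/7 ≈ -148.43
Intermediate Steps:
H = -7/6 (H = ((6 + 1)*(-1))/6 = (7*(-1))/6 = (1/6)*(-7) = -7/6 ≈ -1.1667)
F = 20/7 (F = 2 - 1/(-7/6) = 2 - 1*(-6/7) = 2 + 6/7 = 20/7 ≈ 2.8571)
Q(q) = sqrt(q + q**2)
r(O, x) = -5/7 (r(O, x) = -1/4*20/7 = -5/7)
-482 + r(B(-4, -3) + 10, Q(1))*(-467) = -482 - 5/7*(-467) = -482 + 2335/7 = -1039/7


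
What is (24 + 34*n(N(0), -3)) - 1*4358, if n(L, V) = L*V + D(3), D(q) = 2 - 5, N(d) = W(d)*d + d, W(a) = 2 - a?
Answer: -4436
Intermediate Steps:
N(d) = d + d*(2 - d) (N(d) = (2 - d)*d + d = d*(2 - d) + d = d + d*(2 - d))
D(q) = -3
n(L, V) = -3 + L*V (n(L, V) = L*V - 3 = -3 + L*V)
(24 + 34*n(N(0), -3)) - 1*4358 = (24 + 34*(-3 + (0*(3 - 1*0))*(-3))) - 1*4358 = (24 + 34*(-3 + (0*(3 + 0))*(-3))) - 4358 = (24 + 34*(-3 + (0*3)*(-3))) - 4358 = (24 + 34*(-3 + 0*(-3))) - 4358 = (24 + 34*(-3 + 0)) - 4358 = (24 + 34*(-3)) - 4358 = (24 - 102) - 4358 = -78 - 4358 = -4436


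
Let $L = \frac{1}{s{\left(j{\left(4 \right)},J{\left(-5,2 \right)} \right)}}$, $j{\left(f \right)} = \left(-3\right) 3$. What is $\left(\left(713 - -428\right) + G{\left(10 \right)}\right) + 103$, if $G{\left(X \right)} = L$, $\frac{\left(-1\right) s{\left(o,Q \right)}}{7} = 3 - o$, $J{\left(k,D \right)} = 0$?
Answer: $\frac{104495}{84} \approx 1244.0$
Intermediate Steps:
$j{\left(f \right)} = -9$
$s{\left(o,Q \right)} = -21 + 7 o$ ($s{\left(o,Q \right)} = - 7 \left(3 - o\right) = -21 + 7 o$)
$L = - \frac{1}{84}$ ($L = \frac{1}{-21 + 7 \left(-9\right)} = \frac{1}{-21 - 63} = \frac{1}{-84} = - \frac{1}{84} \approx -0.011905$)
$G{\left(X \right)} = - \frac{1}{84}$
$\left(\left(713 - -428\right) + G{\left(10 \right)}\right) + 103 = \left(\left(713 - -428\right) - \frac{1}{84}\right) + 103 = \left(\left(713 + 428\right) - \frac{1}{84}\right) + 103 = \left(1141 - \frac{1}{84}\right) + 103 = \frac{95843}{84} + 103 = \frac{104495}{84}$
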